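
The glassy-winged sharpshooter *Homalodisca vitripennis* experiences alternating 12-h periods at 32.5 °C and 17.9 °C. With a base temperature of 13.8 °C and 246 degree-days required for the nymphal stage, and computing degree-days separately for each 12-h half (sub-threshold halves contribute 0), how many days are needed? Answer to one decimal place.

21.6 days

Day half: max(0, 32.5 − 13.8) × 0.5 = 18.7 × 0.5 = 9.35 DD.
Night half: max(0, 17.9 − 13.8) × 0.5 = 4.1 × 0.5 = 2.05 DD.
Per 24 h: 11.40 DD/day.
Duration = 246 / 11.40 = 21.579 ≈ 21.6 days.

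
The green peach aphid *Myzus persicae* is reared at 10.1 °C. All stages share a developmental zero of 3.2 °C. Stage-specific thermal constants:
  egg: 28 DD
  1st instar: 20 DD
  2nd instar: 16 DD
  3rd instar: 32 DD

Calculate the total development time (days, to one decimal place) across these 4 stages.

13.9 days

Daily accumulation at 10.1 °C = 10.1 − 3.2 = 6.9 DD/day.
Total K = 28 + 20 + 16 + 32 = 96 DD.
Total duration = 96 / 6.9 = 13.913 ≈ 13.9 days.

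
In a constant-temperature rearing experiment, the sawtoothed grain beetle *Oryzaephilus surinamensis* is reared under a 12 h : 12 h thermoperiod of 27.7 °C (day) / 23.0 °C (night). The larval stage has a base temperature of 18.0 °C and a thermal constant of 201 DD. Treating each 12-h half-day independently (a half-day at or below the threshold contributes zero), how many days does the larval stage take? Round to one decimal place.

Day half: max(0, 27.7 − 18.0) × 0.5 = 9.7 × 0.5 = 4.85 DD.
Night half: max(0, 23.0 − 18.0) × 0.5 = 5.0 × 0.5 = 2.50 DD.
Per 24 h: 7.35 DD/day.
Duration = 201 / 7.35 = 27.347 ≈ 27.3 days.

27.3 days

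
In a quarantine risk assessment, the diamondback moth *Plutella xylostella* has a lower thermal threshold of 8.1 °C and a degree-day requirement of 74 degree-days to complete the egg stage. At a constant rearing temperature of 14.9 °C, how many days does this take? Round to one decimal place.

Daily accumulation = 14.9 − 8.1 = 6.8 DD/day.
Duration = 74 / 6.8 = 10.882 ≈ 10.9 days.

10.9 days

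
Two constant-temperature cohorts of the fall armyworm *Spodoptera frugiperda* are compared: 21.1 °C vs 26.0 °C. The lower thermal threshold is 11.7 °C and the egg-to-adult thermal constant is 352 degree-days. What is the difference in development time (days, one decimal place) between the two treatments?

At 21.1 °C: 352 / (21.1 − 11.7) = 352 / 9.4 = 37.447 d.
At 26.0 °C: 352 / (26.0 − 11.7) = 352 / 14.3 = 24.615 d.
Difference = |37.447 − 24.615| = 12.831 ≈ 12.8 days.

12.8 days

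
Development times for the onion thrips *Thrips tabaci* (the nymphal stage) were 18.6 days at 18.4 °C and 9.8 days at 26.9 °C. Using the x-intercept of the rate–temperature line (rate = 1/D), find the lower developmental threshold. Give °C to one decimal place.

Linear rate model ⇒ the product D·(T − T_b) is constant across temperatures.
18.6·(18.4 − T_b) = 9.8·(26.9 − T_b)
T_b = (18.6·18.4 − 9.8·26.9) / (18.6 − 9.8) = 78.62 / 8.8 = 8.934 °C ≈ 8.9 °C.

8.9 °C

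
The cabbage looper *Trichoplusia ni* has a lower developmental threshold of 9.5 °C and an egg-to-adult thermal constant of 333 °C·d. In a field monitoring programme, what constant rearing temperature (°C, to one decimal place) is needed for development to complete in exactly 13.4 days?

34.4 °C

Required daily accumulation = 333 / 13.4 = 24.851 DD/day.
T = T_base + 24.851 = 9.5 + 24.851 = 34.351 ≈ 34.4 °C.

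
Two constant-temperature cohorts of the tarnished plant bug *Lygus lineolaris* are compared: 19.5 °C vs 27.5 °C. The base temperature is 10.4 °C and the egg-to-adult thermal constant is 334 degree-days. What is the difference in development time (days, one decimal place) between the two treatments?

At 19.5 °C: 334 / (19.5 − 10.4) = 334 / 9.1 = 36.703 d.
At 27.5 °C: 334 / (27.5 − 10.4) = 334 / 17.1 = 19.532 d.
Difference = |36.703 − 19.532| = 17.171 ≈ 17.2 days.

17.2 days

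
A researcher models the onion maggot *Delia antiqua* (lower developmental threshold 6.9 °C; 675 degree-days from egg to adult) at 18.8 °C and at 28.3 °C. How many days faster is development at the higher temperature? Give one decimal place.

At 18.8 °C: 675 / (18.8 − 6.9) = 675 / 11.9 = 56.723 d.
At 28.3 °C: 675 / (28.3 − 6.9) = 675 / 21.4 = 31.542 d.
Difference = |56.723 − 31.542| = 25.181 ≈ 25.2 days.

25.2 days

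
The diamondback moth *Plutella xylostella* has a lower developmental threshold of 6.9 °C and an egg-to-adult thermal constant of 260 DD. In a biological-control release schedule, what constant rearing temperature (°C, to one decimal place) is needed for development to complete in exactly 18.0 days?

Required daily accumulation = 260 / 18.0 = 14.444 DD/day.
T = T_base + 14.444 = 6.9 + 14.444 = 21.344 ≈ 21.3 °C.

21.3 °C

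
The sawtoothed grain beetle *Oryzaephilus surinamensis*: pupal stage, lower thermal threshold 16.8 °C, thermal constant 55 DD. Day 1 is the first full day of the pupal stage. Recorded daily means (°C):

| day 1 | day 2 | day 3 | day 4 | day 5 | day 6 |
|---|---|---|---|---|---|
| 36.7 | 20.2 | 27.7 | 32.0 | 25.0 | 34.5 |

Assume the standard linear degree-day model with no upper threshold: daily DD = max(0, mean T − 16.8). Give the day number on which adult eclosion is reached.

Daily DD above 16.8 °C: 19.9, 3.4, 10.9, 15.2, 8.2, 17.7.
Cumulative: 19.9, 23.3, 34.2, 49.4, 57.6, 75.3.
The total first reaches 55 DD on day 5.

day 5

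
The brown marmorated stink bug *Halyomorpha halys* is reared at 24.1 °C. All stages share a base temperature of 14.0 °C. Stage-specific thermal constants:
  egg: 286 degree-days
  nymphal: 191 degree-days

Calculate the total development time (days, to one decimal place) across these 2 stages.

Daily accumulation at 24.1 °C = 24.1 − 14.0 = 10.1 DD/day.
Total K = 286 + 191 = 477 DD.
Total duration = 477 / 10.1 = 47.228 ≈ 47.2 days.

47.2 days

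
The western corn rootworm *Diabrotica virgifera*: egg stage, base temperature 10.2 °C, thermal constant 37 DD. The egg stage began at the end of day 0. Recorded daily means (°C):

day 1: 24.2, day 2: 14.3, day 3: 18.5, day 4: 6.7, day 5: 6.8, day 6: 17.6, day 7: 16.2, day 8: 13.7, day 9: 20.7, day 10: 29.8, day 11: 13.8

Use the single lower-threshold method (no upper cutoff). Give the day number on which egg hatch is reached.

Daily DD above 10.2 °C: 14.0, 4.1, 8.3, 0.0, 0.0, 7.4, 6.0, 3.5, 10.5, 19.6, 3.6.
Cumulative: 14.0, 18.1, 26.4, 26.4, 26.4, 33.8, 39.8, 43.3, 53.8, 73.4, 77.0.
The total first reaches 37 DD on day 7.

day 7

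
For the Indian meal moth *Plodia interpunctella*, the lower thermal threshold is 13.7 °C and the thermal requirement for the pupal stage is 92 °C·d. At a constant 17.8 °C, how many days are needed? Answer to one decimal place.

Daily accumulation = 17.8 − 13.7 = 4.1 DD/day.
Duration = 92 / 4.1 = 22.439 ≈ 22.4 days.

22.4 days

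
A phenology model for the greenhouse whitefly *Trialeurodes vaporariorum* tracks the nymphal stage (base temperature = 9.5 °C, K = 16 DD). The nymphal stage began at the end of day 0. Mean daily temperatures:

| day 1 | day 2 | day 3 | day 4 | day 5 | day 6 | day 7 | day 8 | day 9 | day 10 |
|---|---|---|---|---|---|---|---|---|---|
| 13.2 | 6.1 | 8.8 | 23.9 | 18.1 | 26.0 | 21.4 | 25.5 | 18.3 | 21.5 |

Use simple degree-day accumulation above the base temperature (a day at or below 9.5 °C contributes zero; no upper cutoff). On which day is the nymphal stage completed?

Daily DD above 9.5 °C: 3.7, 0.0, 0.0, 14.4, 8.6, 16.5, 11.9, 16.0, 8.8, 12.0.
Cumulative: 3.7, 3.7, 3.7, 18.1, 26.7, 43.2, 55.1, 71.1, 79.9, 91.9.
The total first reaches 16 DD on day 4.

day 4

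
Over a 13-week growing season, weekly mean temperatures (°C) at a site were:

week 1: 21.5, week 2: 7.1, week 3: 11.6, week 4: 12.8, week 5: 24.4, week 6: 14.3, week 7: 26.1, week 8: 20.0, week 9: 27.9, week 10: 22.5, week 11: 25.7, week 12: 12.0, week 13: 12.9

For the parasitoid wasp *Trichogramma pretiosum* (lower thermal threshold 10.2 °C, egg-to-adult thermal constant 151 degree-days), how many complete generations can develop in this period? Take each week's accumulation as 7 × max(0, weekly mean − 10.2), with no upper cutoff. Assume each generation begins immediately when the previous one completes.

5 generations

Weekly DD (7 × max(0, T̄ − 10.2)): 79.1, 0.0, 9.8, 18.2, 99.4, 28.7, 111.3, 68.6, 123.9, 86.1, 108.5, 12.6, 18.9.
Season total = 765.1 DD.
Complete generations = ⌊765.1 / 151⌋ = 5.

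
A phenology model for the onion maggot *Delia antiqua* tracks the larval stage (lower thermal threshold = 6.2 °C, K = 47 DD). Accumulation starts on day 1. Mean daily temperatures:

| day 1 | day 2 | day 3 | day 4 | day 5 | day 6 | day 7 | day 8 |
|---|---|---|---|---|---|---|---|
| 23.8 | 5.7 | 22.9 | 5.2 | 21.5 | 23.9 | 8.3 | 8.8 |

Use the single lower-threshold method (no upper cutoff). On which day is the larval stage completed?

day 5

Daily DD above 6.2 °C: 17.6, 0.0, 16.7, 0.0, 15.3, 17.7, 2.1, 2.6.
Cumulative: 17.6, 17.6, 34.3, 34.3, 49.6, 67.3, 69.4, 72.0.
The total first reaches 47 DD on day 5.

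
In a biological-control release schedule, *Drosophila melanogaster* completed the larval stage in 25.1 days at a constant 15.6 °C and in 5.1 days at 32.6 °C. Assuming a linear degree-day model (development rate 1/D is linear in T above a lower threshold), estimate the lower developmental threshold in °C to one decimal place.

11.3 °C

Equal thermal constants: D₁(T₁ − T_b) = D₂(T₂ − T_b).
25.1·(15.6 − T_b) = 5.1·(32.6 − T_b)
T_b = (25.1·15.6 − 5.1·32.6) / (25.1 − 5.1) = 225.30 / 20.0 = 11.265 °C ≈ 11.3 °C.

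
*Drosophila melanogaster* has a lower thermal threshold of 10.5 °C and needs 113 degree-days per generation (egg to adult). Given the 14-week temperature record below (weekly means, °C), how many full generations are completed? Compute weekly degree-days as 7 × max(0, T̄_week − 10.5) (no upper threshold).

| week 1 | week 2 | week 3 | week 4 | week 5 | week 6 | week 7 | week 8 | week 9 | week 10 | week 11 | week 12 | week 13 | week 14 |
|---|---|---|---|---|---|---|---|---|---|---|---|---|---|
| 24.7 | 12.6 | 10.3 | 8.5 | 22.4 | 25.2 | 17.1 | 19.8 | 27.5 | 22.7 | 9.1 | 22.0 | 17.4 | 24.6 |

7 generations

Weekly DD (7 × max(0, T̄ − 10.5)): 99.4, 14.7, 0.0, 0.0, 83.3, 102.9, 46.2, 65.1, 119.0, 85.4, 0.0, 80.5, 48.3, 98.7.
Season total = 843.5 DD.
Complete generations = ⌊843.5 / 113⌋ = 7.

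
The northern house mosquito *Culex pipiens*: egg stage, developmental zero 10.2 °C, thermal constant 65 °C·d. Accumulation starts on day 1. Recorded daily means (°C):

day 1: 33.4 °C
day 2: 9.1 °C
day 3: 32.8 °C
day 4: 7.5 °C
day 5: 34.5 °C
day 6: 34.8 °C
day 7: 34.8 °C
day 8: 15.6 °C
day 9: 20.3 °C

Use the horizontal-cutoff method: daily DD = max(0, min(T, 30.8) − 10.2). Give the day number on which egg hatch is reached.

Daily DD above 10.2 °C (capped at 20.6): 20.6, 0.0, 20.6, 0.0, 20.6, 20.6, 20.6, 5.4, 10.1.
Cumulative: 20.6, 20.6, 41.2, 41.2, 61.8, 82.4, 103.0, 108.4, 118.5.
The total first reaches 65 DD on day 6.

day 6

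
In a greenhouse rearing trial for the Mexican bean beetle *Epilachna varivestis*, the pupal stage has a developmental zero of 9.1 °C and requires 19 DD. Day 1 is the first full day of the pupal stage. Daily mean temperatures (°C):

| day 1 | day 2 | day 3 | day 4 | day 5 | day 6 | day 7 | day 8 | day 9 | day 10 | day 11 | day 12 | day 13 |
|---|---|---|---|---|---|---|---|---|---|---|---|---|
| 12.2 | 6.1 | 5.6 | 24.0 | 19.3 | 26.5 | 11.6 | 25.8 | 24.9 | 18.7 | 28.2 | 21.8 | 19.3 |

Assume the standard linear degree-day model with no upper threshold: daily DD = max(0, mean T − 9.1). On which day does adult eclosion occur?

day 5

Daily DD above 9.1 °C: 3.1, 0.0, 0.0, 14.9, 10.2, 17.4, 2.5, 16.7, 15.8, 9.6, 19.1, 12.7, 10.2.
Cumulative: 3.1, 3.1, 3.1, 18.0, 28.2, 45.6, 48.1, 64.8, 80.6, 90.2, 109.3, 122.0, 132.2.
The total first reaches 19 DD on day 5.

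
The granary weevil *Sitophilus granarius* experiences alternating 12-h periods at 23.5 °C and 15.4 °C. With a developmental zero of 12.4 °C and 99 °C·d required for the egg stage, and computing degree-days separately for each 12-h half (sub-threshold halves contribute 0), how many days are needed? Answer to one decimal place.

14.0 days

Day half: max(0, 23.5 − 12.4) × 0.5 = 11.1 × 0.5 = 5.55 DD.
Night half: max(0, 15.4 − 12.4) × 0.5 = 3.0 × 0.5 = 1.50 DD.
Per 24 h: 7.05 DD/day.
Duration = 99 / 7.05 = 14.043 ≈ 14.0 days.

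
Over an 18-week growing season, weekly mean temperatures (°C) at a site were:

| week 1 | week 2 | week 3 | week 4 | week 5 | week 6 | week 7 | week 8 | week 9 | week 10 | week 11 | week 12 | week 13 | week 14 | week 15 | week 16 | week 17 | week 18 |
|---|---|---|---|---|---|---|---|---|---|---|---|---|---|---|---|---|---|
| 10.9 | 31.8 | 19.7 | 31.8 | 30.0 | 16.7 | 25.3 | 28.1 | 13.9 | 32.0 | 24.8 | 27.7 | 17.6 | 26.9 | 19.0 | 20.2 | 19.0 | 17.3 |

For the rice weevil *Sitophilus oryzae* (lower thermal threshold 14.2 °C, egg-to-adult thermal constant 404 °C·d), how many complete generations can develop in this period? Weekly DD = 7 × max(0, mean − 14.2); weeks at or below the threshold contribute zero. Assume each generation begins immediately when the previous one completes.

2 generations

Weekly DD (7 × max(0, T̄ − 14.2)): 0.0, 123.2, 38.5, 123.2, 110.6, 17.5, 77.7, 97.3, 0.0, 124.6, 74.2, 94.5, 23.8, 88.9, 33.6, 42.0, 33.6, 21.7.
Season total = 1124.9 DD.
Complete generations = ⌊1124.9 / 404⌋ = 2.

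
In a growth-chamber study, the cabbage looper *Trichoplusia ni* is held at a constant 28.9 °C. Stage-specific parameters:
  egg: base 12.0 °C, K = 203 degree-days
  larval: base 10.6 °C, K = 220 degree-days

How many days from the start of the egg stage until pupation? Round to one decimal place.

24.0 days

egg: 203 / (28.9 − 12.0) = 203 / 16.9 = 12.012 d.
larval: 220 / (28.9 − 10.6) = 220 / 18.3 = 12.022 d.
Sum = 24.034 ≈ 24.0 days.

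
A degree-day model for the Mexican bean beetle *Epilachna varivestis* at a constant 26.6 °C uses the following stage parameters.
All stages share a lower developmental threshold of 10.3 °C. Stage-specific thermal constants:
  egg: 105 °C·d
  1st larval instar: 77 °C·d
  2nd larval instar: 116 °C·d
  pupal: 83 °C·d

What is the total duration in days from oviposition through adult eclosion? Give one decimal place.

Daily accumulation at 26.6 °C = 26.6 − 10.3 = 16.3 DD/day.
Total K = 105 + 77 + 116 + 83 = 381 DD.
Total duration = 381 / 16.3 = 23.374 ≈ 23.4 days.

23.4 days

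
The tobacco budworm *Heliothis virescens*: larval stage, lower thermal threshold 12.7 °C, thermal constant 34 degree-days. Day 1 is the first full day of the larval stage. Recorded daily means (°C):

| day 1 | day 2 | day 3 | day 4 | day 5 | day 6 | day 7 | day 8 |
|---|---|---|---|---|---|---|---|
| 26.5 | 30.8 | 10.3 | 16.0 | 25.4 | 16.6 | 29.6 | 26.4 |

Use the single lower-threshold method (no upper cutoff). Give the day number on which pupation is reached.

day 4

Daily DD above 12.7 °C: 13.8, 18.1, 0.0, 3.3, 12.7, 3.9, 16.9, 13.7.
Cumulative: 13.8, 31.9, 31.9, 35.2, 47.9, 51.8, 68.7, 82.4.
The total first reaches 34 DD on day 4.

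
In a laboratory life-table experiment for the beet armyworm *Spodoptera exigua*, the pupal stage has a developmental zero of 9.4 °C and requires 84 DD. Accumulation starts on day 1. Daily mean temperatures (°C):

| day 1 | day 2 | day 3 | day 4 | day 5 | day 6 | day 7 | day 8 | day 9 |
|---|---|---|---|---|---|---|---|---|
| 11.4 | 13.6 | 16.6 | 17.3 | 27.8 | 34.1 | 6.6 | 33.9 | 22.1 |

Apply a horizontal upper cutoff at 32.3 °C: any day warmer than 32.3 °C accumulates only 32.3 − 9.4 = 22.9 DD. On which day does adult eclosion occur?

day 8

Daily DD above 9.4 °C (capped at 22.9): 2.0, 4.2, 7.2, 7.9, 18.4, 22.9, 0.0, 22.9, 12.7.
Cumulative: 2.0, 6.2, 13.4, 21.3, 39.7, 62.6, 62.6, 85.5, 98.2.
The total first reaches 84 DD on day 8.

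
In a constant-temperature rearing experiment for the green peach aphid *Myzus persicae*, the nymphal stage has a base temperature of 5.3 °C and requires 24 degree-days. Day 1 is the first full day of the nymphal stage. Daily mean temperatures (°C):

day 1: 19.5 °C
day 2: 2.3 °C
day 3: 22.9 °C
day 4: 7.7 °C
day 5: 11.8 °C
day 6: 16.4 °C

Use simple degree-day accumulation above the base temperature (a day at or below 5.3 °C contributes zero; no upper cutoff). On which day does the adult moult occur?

Daily DD above 5.3 °C: 14.2, 0.0, 17.6, 2.4, 6.5, 11.1.
Cumulative: 14.2, 14.2, 31.8, 34.2, 40.7, 51.8.
The total first reaches 24 DD on day 3.

day 3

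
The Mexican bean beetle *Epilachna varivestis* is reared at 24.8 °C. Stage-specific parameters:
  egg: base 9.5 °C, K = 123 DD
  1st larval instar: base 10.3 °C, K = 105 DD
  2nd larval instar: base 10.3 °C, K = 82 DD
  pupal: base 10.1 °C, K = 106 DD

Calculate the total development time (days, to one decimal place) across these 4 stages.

28.1 days

egg: 123 / (24.8 − 9.5) = 123 / 15.3 = 8.039 d.
1st larval instar: 105 / (24.8 − 10.3) = 105 / 14.5 = 7.241 d.
2nd larval instar: 82 / (24.8 − 10.3) = 82 / 14.5 = 5.655 d.
pupal: 106 / (24.8 − 10.1) = 106 / 14.7 = 7.211 d.
Sum = 28.147 ≈ 28.1 days.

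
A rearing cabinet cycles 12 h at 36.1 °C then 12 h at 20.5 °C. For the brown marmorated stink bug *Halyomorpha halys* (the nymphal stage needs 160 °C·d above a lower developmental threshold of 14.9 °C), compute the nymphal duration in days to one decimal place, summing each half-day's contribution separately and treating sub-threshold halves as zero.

Day half: max(0, 36.1 − 14.9) × 0.5 = 21.2 × 0.5 = 10.60 DD.
Night half: max(0, 20.5 − 14.9) × 0.5 = 5.6 × 0.5 = 2.80 DD.
Per 24 h: 13.40 DD/day.
Duration = 160 / 13.40 = 11.940 ≈ 11.9 days.

11.9 days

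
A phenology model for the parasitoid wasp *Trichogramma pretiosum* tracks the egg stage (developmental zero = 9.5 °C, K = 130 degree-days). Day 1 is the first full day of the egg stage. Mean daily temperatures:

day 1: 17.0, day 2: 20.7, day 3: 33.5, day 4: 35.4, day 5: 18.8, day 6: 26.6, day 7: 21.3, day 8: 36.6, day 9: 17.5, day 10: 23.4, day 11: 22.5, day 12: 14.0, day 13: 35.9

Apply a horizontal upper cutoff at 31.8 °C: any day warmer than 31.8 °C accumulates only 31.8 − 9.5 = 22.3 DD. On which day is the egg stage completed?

day 9

Daily DD above 9.5 °C (capped at 22.3): 7.5, 11.2, 22.3, 22.3, 9.3, 17.1, 11.8, 22.3, 8.0, 13.9, 13.0, 4.5, 22.3.
Cumulative: 7.5, 18.7, 41.0, 63.3, 72.6, 89.7, 101.5, 123.8, 131.8, 145.7, 158.7, 163.2, 185.5.
The total first reaches 130 DD on day 9.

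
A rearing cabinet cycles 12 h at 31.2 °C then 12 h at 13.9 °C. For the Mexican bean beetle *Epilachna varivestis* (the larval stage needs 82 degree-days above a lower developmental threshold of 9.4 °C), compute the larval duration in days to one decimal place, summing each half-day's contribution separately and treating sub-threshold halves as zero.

Day half: max(0, 31.2 − 9.4) × 0.5 = 21.8 × 0.5 = 10.90 DD.
Night half: max(0, 13.9 − 9.4) × 0.5 = 4.5 × 0.5 = 2.25 DD.
Per 24 h: 13.15 DD/day.
Duration = 82 / 13.15 = 6.236 ≈ 6.2 days.

6.2 days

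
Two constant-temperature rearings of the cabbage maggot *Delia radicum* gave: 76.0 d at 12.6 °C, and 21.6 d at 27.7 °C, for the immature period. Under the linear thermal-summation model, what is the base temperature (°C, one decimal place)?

Linear rate model ⇒ the product D·(T − T_b) is constant across temperatures.
76.0·(12.6 − T_b) = 21.6·(27.7 − T_b)
T_b = (76.0·12.6 − 21.6·27.7) / (76.0 − 21.6) = 359.28 / 54.4 = 6.604 °C ≈ 6.6 °C.

6.6 °C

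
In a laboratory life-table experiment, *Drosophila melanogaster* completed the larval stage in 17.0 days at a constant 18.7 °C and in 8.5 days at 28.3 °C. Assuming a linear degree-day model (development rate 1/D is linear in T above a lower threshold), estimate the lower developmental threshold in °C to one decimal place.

Linear rate model ⇒ the product D·(T − T_b) is constant across temperatures.
17.0·(18.7 − T_b) = 8.5·(28.3 − T_b)
T_b = (17.0·18.7 − 8.5·28.3) / (17.0 − 8.5) = 77.35 / 8.5 = 9.100 °C ≈ 9.1 °C.

9.1 °C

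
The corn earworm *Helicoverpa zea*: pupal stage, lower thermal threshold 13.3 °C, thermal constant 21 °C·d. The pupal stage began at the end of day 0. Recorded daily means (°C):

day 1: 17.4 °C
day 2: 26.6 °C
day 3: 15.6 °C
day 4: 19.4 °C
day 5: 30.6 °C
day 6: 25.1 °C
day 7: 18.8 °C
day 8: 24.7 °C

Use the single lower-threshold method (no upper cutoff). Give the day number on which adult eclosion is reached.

day 4

Daily DD above 13.3 °C: 4.1, 13.3, 2.3, 6.1, 17.3, 11.8, 5.5, 11.4.
Cumulative: 4.1, 17.4, 19.7, 25.8, 43.1, 54.9, 60.4, 71.8.
The total first reaches 21 DD on day 4.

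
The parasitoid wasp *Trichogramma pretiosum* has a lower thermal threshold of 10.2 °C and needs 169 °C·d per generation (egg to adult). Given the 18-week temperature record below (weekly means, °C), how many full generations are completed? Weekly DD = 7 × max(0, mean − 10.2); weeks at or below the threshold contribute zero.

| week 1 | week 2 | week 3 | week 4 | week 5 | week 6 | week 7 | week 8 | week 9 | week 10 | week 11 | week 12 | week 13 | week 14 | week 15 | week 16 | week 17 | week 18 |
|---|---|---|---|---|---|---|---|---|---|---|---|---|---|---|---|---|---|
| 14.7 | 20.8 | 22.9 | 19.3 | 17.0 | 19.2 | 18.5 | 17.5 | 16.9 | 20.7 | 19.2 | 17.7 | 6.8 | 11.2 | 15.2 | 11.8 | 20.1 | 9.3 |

4 generations

Weekly DD (7 × max(0, T̄ − 10.2)): 31.5, 74.2, 88.9, 63.7, 47.6, 63.0, 58.1, 51.1, 46.9, 73.5, 63.0, 52.5, 0.0, 7.0, 35.0, 11.2, 69.3, 0.0.
Season total = 836.5 DD.
Complete generations = ⌊836.5 / 169⌋ = 4.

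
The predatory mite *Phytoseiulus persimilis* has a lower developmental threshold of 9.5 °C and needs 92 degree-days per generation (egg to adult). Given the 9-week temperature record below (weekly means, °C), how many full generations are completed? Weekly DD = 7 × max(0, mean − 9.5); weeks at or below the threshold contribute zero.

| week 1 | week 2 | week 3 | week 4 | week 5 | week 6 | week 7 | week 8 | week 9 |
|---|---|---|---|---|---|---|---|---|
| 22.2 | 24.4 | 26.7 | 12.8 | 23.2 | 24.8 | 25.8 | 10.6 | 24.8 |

Weekly DD (7 × max(0, T̄ − 9.5)): 88.9, 104.3, 120.4, 23.1, 95.9, 107.1, 114.1, 7.7, 107.1.
Season total = 768.6 DD.
Complete generations = ⌊768.6 / 92⌋ = 8.

8 generations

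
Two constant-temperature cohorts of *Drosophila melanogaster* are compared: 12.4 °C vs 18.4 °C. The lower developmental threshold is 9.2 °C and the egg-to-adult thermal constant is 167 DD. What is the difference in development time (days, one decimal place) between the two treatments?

34.0 days

At 12.4 °C: 167 / (12.4 − 9.2) = 167 / 3.2 = 52.187 d.
At 18.4 °C: 167 / (18.4 − 9.2) = 167 / 9.2 = 18.152 d.
Difference = |52.187 − 18.152| = 34.035 ≈ 34.0 days.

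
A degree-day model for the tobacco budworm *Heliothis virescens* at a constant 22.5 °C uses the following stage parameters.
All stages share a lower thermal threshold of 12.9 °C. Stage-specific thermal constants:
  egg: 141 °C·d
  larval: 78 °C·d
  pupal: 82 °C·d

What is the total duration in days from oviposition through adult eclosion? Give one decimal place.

31.4 days

Daily accumulation at 22.5 °C = 22.5 − 12.9 = 9.6 DD/day.
Total K = 141 + 78 + 82 = 301 DD.
Total duration = 301 / 9.6 = 31.354 ≈ 31.4 days.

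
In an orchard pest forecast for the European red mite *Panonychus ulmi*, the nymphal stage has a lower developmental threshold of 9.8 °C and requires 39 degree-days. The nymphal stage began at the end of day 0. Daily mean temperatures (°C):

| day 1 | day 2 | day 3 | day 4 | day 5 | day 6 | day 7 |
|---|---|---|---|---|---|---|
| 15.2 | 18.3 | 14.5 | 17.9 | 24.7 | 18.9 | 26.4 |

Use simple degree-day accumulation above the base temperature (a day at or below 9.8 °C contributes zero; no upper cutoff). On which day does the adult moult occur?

Daily DD above 9.8 °C: 5.4, 8.5, 4.7, 8.1, 14.9, 9.1, 16.6.
Cumulative: 5.4, 13.9, 18.6, 26.7, 41.6, 50.7, 67.3.
The total first reaches 39 DD on day 5.

day 5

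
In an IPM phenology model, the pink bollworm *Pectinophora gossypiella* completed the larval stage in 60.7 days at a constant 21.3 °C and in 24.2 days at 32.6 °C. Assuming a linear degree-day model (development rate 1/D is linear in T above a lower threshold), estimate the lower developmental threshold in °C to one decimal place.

Linear rate model ⇒ the product D·(T − T_b) is constant across temperatures.
60.7·(21.3 − T_b) = 24.2·(32.6 − T_b)
T_b = (60.7·21.3 − 24.2·32.6) / (60.7 − 24.2) = 503.99 / 36.5 = 13.808 °C ≈ 13.8 °C.

13.8 °C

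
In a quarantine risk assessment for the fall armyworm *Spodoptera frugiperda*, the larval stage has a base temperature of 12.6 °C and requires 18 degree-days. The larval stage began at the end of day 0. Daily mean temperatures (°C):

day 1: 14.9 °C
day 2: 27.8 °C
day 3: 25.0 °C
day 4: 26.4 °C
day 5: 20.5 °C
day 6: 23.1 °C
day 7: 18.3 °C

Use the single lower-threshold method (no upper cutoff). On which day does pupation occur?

Daily DD above 12.6 °C: 2.3, 15.2, 12.4, 13.8, 7.9, 10.5, 5.7.
Cumulative: 2.3, 17.5, 29.9, 43.7, 51.6, 62.1, 67.8.
The total first reaches 18 DD on day 3.

day 3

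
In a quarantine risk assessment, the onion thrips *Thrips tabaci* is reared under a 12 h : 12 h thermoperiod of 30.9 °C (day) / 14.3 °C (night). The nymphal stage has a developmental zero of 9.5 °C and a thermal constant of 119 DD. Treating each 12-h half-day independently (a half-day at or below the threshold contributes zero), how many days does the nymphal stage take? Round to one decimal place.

9.1 days

Day half: max(0, 30.9 − 9.5) × 0.5 = 21.4 × 0.5 = 10.70 DD.
Night half: max(0, 14.3 − 9.5) × 0.5 = 4.8 × 0.5 = 2.40 DD.
Per 24 h: 13.10 DD/day.
Duration = 119 / 13.10 = 9.084 ≈ 9.1 days.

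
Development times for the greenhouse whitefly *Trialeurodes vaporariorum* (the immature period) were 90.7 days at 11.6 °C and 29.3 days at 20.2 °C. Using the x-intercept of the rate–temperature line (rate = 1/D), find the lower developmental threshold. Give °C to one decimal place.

Equal thermal constants: D₁(T₁ − T_b) = D₂(T₂ − T_b).
90.7·(11.6 − T_b) = 29.3·(20.2 − T_b)
T_b = (90.7·11.6 − 29.3·20.2) / (90.7 − 29.3) = 460.26 / 61.4 = 7.496 °C ≈ 7.5 °C.

7.5 °C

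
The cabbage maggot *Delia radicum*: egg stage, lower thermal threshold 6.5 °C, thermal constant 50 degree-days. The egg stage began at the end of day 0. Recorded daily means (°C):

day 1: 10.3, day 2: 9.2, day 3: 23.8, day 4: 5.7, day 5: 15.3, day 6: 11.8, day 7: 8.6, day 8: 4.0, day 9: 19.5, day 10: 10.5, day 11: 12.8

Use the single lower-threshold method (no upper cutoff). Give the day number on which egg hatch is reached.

Daily DD above 6.5 °C: 3.8, 2.7, 17.3, 0.0, 8.8, 5.3, 2.1, 0.0, 13.0, 4.0, 6.3.
Cumulative: 3.8, 6.5, 23.8, 23.8, 32.6, 37.9, 40.0, 40.0, 53.0, 57.0, 63.3.
The total first reaches 50 DD on day 9.

day 9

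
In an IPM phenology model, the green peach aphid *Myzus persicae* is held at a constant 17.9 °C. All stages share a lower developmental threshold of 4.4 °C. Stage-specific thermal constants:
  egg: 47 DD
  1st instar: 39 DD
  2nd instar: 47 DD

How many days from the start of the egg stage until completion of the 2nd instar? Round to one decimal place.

Daily accumulation at 17.9 °C = 17.9 − 4.4 = 13.5 DD/day.
Total K = 47 + 39 + 47 = 133 DD.
Total duration = 133 / 13.5 = 9.852 ≈ 9.9 days.

9.9 days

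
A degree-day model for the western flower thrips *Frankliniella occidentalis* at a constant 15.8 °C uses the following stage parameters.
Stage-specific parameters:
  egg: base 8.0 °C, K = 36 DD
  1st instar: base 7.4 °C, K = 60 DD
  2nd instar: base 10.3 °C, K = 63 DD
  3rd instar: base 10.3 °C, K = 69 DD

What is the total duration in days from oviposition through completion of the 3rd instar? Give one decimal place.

egg: 36 / (15.8 − 8.0) = 36 / 7.8 = 4.615 d.
1st instar: 60 / (15.8 − 7.4) = 60 / 8.4 = 7.143 d.
2nd instar: 63 / (15.8 − 10.3) = 63 / 5.5 = 11.455 d.
3rd instar: 69 / (15.8 − 10.3) = 69 / 5.5 = 12.545 d.
Sum = 35.758 ≈ 35.8 days.

35.8 days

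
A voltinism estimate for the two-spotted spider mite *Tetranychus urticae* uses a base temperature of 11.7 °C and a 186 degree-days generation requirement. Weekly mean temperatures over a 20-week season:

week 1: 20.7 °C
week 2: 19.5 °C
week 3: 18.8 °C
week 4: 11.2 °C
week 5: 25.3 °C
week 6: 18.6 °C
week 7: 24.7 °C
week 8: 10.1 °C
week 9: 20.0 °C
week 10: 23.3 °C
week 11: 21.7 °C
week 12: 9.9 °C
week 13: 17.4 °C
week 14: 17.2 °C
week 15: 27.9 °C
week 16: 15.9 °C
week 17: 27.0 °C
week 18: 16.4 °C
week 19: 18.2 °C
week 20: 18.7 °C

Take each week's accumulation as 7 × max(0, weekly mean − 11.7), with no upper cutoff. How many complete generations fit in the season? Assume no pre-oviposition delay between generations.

5 generations

Weekly DD (7 × max(0, T̄ − 11.7)): 63.0, 54.6, 49.7, 0.0, 95.2, 48.3, 91.0, 0.0, 58.1, 81.2, 70.0, 0.0, 39.9, 38.5, 113.4, 29.4, 107.1, 32.9, 45.5, 49.0.
Season total = 1066.8 DD.
Complete generations = ⌊1066.8 / 186⌋ = 5.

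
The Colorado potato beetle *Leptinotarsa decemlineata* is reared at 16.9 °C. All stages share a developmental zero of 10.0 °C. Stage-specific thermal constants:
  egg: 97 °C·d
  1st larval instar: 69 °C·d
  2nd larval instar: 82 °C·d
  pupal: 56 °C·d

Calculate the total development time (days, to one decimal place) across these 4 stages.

Daily accumulation at 16.9 °C = 16.9 − 10.0 = 6.9 DD/day.
Total K = 97 + 69 + 82 + 56 = 304 DD.
Total duration = 304 / 6.9 = 44.058 ≈ 44.1 days.

44.1 days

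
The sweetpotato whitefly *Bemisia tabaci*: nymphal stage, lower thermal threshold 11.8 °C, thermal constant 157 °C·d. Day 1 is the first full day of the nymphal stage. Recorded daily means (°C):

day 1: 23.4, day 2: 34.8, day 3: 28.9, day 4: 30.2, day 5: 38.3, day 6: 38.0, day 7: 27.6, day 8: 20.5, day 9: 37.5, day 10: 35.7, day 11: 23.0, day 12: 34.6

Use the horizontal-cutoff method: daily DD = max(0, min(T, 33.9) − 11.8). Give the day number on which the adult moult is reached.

day 9

Daily DD above 11.8 °C (capped at 22.1): 11.6, 22.1, 17.1, 18.4, 22.1, 22.1, 15.8, 8.7, 22.1, 22.1, 11.2, 22.1.
Cumulative: 11.6, 33.7, 50.8, 69.2, 91.3, 113.4, 129.2, 137.9, 160.0, 182.1, 193.3, 215.4.
The total first reaches 157 DD on day 9.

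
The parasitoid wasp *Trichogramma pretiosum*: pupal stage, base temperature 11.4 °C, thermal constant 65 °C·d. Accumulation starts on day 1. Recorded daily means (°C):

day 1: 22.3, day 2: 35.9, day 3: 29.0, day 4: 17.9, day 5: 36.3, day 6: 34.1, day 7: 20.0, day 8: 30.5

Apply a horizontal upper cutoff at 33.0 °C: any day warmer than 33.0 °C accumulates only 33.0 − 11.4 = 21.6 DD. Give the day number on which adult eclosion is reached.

Daily DD above 11.4 °C (capped at 21.6): 10.9, 21.6, 17.6, 6.5, 21.6, 21.6, 8.6, 19.1.
Cumulative: 10.9, 32.5, 50.1, 56.6, 78.2, 99.8, 108.4, 127.5.
The total first reaches 65 DD on day 5.

day 5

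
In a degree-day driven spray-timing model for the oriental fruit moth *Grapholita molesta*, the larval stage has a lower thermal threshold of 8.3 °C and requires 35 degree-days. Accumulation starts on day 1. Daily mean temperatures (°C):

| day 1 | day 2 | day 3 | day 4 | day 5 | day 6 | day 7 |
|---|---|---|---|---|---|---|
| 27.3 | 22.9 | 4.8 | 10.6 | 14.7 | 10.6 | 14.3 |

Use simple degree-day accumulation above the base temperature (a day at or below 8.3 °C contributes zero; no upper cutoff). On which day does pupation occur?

day 4

Daily DD above 8.3 °C: 19.0, 14.6, 0.0, 2.3, 6.4, 2.3, 6.0.
Cumulative: 19.0, 33.6, 33.6, 35.9, 42.3, 44.6, 50.6.
The total first reaches 35 DD on day 4.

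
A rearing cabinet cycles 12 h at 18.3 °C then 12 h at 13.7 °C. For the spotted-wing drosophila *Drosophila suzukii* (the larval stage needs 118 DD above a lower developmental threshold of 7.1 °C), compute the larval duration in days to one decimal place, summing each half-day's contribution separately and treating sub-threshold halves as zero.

13.3 days

Day half: max(0, 18.3 − 7.1) × 0.5 = 11.2 × 0.5 = 5.60 DD.
Night half: max(0, 13.7 − 7.1) × 0.5 = 6.6 × 0.5 = 3.30 DD.
Per 24 h: 8.90 DD/day.
Duration = 118 / 8.90 = 13.258 ≈ 13.3 days.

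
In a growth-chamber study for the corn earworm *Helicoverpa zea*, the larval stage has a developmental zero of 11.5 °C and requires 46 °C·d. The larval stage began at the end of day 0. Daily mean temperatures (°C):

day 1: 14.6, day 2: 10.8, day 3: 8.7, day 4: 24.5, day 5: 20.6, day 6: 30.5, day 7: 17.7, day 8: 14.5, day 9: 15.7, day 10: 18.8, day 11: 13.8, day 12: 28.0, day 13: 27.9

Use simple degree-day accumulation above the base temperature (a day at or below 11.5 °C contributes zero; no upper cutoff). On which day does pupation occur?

day 7

Daily DD above 11.5 °C: 3.1, 0.0, 0.0, 13.0, 9.1, 19.0, 6.2, 3.0, 4.2, 7.3, 2.3, 16.5, 16.4.
Cumulative: 3.1, 3.1, 3.1, 16.1, 25.2, 44.2, 50.4, 53.4, 57.6, 64.9, 67.2, 83.7, 100.1.
The total first reaches 46 DD on day 7.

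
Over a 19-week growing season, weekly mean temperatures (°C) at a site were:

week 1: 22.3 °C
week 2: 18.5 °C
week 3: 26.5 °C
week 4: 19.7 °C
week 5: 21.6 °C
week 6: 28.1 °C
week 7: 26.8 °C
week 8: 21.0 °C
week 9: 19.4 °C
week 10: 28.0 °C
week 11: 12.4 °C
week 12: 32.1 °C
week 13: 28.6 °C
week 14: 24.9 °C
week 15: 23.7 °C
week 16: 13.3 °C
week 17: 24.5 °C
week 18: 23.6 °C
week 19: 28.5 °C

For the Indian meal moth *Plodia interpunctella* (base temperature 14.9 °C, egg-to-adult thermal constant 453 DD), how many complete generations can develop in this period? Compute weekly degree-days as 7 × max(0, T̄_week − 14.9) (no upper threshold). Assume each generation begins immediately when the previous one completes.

2 generations

Weekly DD (7 × max(0, T̄ − 14.9)): 51.8, 25.2, 81.2, 33.6, 46.9, 92.4, 83.3, 42.7, 31.5, 91.7, 0.0, 120.4, 95.9, 70.0, 61.6, 0.0, 67.2, 60.9, 95.2.
Season total = 1151.5 DD.
Complete generations = ⌊1151.5 / 453⌋ = 2.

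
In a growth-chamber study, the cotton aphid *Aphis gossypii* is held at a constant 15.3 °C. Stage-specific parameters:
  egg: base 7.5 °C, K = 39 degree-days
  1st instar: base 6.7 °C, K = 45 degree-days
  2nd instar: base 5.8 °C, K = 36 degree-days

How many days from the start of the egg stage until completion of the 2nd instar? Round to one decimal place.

egg: 39 / (15.3 − 7.5) = 39 / 7.8 = 5.000 d.
1st instar: 45 / (15.3 − 6.7) = 45 / 8.6 = 5.233 d.
2nd instar: 36 / (15.3 − 5.8) = 36 / 9.5 = 3.789 d.
Sum = 14.022 ≈ 14.0 days.

14.0 days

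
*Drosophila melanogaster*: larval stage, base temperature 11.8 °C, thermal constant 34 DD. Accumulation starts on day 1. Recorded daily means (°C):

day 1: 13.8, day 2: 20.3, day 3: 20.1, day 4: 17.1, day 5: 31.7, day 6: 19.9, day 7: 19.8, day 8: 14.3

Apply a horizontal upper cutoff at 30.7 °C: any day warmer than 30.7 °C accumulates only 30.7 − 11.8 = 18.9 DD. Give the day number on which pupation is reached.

day 5

Daily DD above 11.8 °C (capped at 18.9): 2.0, 8.5, 8.3, 5.3, 18.9, 8.1, 8.0, 2.5.
Cumulative: 2.0, 10.5, 18.8, 24.1, 43.0, 51.1, 59.1, 61.6.
The total first reaches 34 DD on day 5.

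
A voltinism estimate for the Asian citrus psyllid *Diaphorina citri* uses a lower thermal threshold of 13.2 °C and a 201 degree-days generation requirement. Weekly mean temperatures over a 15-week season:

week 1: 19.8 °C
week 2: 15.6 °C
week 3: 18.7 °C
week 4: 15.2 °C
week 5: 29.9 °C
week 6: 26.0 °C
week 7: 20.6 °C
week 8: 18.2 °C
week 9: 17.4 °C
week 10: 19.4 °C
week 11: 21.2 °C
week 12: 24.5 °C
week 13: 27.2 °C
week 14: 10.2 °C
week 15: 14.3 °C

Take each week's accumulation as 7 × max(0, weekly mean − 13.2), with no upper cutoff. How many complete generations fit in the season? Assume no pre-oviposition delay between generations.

3 generations

Weekly DD (7 × max(0, T̄ − 13.2)): 46.2, 16.8, 38.5, 14.0, 116.9, 89.6, 51.8, 35.0, 29.4, 43.4, 56.0, 79.1, 98.0, 0.0, 7.7.
Season total = 722.4 DD.
Complete generations = ⌊722.4 / 201⌋ = 3.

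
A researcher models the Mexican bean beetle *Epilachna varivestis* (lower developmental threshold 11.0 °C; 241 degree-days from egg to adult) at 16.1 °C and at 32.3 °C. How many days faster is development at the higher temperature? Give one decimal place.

35.9 days

At 16.1 °C: 241 / (16.1 − 11.0) = 241 / 5.1 = 47.255 d.
At 32.3 °C: 241 / (32.3 − 11.0) = 241 / 21.3 = 11.315 d.
Difference = |47.255 − 11.315| = 35.940 ≈ 35.9 days.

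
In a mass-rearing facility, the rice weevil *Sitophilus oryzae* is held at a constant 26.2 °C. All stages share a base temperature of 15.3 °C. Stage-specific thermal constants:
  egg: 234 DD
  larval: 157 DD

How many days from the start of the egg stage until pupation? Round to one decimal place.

35.9 days

Daily accumulation at 26.2 °C = 26.2 − 15.3 = 10.9 DD/day.
Total K = 234 + 157 = 391 DD.
Total duration = 391 / 10.9 = 35.872 ≈ 35.9 days.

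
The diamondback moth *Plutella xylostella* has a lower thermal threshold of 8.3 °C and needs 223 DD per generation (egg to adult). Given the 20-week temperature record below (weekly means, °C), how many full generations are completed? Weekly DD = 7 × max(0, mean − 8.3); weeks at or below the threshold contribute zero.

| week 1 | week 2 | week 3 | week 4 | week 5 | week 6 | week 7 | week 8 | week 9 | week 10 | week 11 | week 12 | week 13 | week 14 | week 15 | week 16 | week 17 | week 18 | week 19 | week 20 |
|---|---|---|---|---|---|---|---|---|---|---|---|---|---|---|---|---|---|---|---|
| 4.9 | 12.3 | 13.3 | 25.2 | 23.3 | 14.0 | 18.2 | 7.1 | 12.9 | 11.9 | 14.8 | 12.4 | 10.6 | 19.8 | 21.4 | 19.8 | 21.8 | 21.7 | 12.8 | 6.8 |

Weekly DD (7 × max(0, T̄ − 8.3)): 0.0, 28.0, 35.0, 118.3, 105.0, 39.9, 69.3, 0.0, 32.2, 25.2, 45.5, 28.7, 16.1, 80.5, 91.7, 80.5, 94.5, 93.8, 31.5, 0.0.
Season total = 1015.7 DD.
Complete generations = ⌊1015.7 / 223⌋ = 4.

4 generations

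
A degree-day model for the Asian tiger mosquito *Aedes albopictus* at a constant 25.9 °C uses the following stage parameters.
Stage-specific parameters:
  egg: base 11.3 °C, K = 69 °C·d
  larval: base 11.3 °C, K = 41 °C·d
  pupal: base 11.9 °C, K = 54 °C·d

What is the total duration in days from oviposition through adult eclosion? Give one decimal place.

11.4 days

egg: 69 / (25.9 − 11.3) = 69 / 14.6 = 4.726 d.
larval: 41 / (25.9 − 11.3) = 41 / 14.6 = 2.808 d.
pupal: 54 / (25.9 − 11.9) = 54 / 14.0 = 3.857 d.
Sum = 11.391 ≈ 11.4 days.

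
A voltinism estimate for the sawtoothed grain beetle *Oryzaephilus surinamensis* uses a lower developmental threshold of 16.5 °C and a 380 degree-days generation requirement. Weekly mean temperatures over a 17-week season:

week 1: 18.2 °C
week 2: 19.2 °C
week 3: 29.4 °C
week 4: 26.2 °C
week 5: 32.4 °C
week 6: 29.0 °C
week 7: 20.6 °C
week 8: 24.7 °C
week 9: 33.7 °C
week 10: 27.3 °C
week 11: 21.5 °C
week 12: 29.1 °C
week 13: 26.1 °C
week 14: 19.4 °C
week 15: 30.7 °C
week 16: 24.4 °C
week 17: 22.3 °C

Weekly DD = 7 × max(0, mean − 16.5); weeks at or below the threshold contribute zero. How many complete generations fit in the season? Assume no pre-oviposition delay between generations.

Weekly DD (7 × max(0, T̄ − 16.5)): 11.9, 18.9, 90.3, 67.9, 111.3, 87.5, 28.7, 57.4, 120.4, 75.6, 35.0, 88.2, 67.2, 20.3, 99.4, 55.3, 40.6.
Season total = 1075.9 DD.
Complete generations = ⌊1075.9 / 380⌋ = 2.

2 generations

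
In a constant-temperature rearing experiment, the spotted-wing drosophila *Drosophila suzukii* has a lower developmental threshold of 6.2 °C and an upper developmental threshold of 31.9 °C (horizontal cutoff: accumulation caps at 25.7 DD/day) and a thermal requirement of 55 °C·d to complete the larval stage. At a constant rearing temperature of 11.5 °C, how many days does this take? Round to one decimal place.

10.4 days

Daily accumulation = 11.5 − 6.2 = 5.3 DD/day.
Duration = 55 / 5.3 = 10.377 ≈ 10.4 days.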